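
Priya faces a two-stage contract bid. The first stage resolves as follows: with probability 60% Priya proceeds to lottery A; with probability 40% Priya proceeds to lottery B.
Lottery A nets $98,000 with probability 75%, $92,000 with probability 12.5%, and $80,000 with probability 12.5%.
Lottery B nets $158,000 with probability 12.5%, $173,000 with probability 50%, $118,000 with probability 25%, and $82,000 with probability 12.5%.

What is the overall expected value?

$115,400

EV(A) = 0.75 × 98000 + 0.125 × 92000 + 0.125 × 80000 = 73500 + 11500 + 10000 = 95000
EV(B) = 0.125 × 158000 + 0.5 × 173000 + 0.25 × 118000 + 0.125 × 82000 = 19750 + 86500 + 29500 + 10250 = 146000
Overall = 0.6 × 95000 + 0.4 × 146000 = 57000 + 58400 = 115400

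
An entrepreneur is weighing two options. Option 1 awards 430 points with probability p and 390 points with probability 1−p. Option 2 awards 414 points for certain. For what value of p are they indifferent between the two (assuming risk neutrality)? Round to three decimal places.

p = 0.600

p·430 + (1−p)·390 = 414
40p + 390 = 414
p = (414 − 390) / 40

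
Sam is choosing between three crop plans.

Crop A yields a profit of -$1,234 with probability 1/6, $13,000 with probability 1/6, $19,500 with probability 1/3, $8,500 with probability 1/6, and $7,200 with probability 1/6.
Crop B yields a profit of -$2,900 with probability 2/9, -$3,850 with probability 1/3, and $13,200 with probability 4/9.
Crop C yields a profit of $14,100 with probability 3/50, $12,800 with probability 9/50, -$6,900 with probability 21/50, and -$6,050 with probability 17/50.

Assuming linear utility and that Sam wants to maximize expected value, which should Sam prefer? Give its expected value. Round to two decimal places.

Crop A ($11,077.67)

Crop A = 1/6 × (-1234) + 1/6 × 13000 + 1/3 × 19500 + 1/6 × 8500 + 1/6 × 7200 = -205.6667 + 2166.6667 + 6500 + 1416.6667 + 1200 = 11077.6667
Crop B = 2/9 × (-2900) + 1/3 × (-3850) + 4/9 × 13200 = -644.4444 − 1283.3333 + 5866.6667 = 3938.8889
Crop C = 3/50 × 14100 + 9/50 × 12800 + 21/50 × (-6900) + 17/50 × (-6050) = 846 + 2304 − 2898 − 2057 = -1805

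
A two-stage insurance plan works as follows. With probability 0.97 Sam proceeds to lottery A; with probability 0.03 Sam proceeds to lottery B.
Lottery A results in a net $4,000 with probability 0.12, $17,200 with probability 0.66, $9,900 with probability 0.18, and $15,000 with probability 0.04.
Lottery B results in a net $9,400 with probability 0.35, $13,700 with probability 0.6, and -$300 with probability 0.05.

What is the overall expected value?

EV(A) = 0.12 × 4000 + 0.66 × 17200 + 0.18 × 9900 + 0.04 × 15000 = 480 + 11352 + 1782 + 600 = 14214
EV(B) = 0.35 × 9400 + 0.6 × 13700 + 0.05 × (-300) = 3290 + 8220 − 15 = 11495
Overall = 0.97 × 14214 + 0.03 × 11495 = 13787.58 + 344.85 = 14132.43

$14,132.43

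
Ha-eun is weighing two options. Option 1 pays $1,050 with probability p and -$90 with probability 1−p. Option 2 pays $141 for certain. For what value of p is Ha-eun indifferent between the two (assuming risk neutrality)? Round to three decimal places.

p·1050 + (1−p)·(-90) = 141
1140p − 90 = 141
p = (141 + 90) / 1140

p = 0.203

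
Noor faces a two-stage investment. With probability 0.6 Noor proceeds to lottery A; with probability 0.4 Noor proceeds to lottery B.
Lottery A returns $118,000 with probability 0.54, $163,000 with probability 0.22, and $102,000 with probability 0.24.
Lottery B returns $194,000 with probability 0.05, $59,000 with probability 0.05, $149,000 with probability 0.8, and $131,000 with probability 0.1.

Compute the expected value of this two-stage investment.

$132,416

EV(A) = 0.54 × 118000 + 0.22 × 163000 + 0.24 × 102000 = 63720 + 35860 + 24480 = 124060
EV(B) = 0.05 × 194000 + 0.05 × 59000 + 0.8 × 149000 + 0.1 × 131000 = 9700 + 2950 + 119200 + 13100 = 144950
Overall = 0.6 × 124060 + 0.4 × 144950 = 74436 + 57980 = 132416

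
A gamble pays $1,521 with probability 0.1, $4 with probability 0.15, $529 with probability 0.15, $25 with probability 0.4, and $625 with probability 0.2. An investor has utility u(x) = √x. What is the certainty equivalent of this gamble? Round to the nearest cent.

E[u] = 0.1·√1521 + 0.15·√4 + 0.15·√529 + 0.4·√25 + 0.2·√625 = 0.1·39 + 0.15·2 + 0.15·23 + 0.4·5 + 0.2·25 = 14.65
CE = (14.65)² = 214.6225

$214.62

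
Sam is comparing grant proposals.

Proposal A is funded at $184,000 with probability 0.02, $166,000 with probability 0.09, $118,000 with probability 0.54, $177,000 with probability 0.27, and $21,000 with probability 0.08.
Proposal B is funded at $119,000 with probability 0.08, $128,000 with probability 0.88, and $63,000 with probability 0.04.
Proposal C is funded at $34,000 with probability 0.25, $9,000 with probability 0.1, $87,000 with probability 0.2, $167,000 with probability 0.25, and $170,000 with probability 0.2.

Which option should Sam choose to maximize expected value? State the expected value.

Proposal A ($131,810)

Proposal A = 0.02 × 184000 + 0.09 × 166000 + 0.54 × 118000 + 0.27 × 177000 + 0.08 × 21000 = 3680 + 14940 + 63720 + 47790 + 1680 = 131810
Proposal B = 0.08 × 119000 + 0.88 × 128000 + 0.04 × 63000 = 9520 + 112640 + 2520 = 124680
Proposal C = 0.25 × 34000 + 0.1 × 9000 + 0.2 × 87000 + 0.25 × 167000 + 0.2 × 170000 = 8500 + 900 + 17400 + 41750 + 34000 = 102550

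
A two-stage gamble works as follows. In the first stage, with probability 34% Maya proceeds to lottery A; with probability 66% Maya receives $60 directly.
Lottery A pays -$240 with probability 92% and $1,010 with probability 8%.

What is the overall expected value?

-$8

EV(A) = 0.92 × (-240) + 0.08 × 1010 = -220.8 + 80.8 = -140
Branch B: 60 (certain)
Overall = 0.34 × (-140) + 0.66 × 60 = -47.6 + 39.6 = -8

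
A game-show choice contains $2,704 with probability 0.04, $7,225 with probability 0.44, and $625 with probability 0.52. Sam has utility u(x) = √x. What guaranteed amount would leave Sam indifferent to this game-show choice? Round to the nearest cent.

E[u] = 0.04·√2704 + 0.44·√7225 + 0.52·√625 = 0.04·52 + 0.44·85 + 0.52·25 = 52.48
CE = (52.48)² = 2754.1504

$2,754.15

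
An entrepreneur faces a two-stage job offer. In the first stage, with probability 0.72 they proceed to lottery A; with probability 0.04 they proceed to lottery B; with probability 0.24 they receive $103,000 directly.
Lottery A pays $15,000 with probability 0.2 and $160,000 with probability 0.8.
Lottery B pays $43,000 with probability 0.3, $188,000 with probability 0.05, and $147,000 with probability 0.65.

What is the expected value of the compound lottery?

$123,754

EV(A) = 0.2 × 15000 + 0.8 × 160000 = 3000 + 128000 = 131000
EV(B) = 0.3 × 43000 + 0.05 × 188000 + 0.65 × 147000 = 12900 + 9400 + 95550 = 117850
Branch C: 103000 (certain)
Overall = 0.72 × 131000 + 0.04 × 117850 + 0.24 × 103000 = 94320 + 4714 + 24720 = 123754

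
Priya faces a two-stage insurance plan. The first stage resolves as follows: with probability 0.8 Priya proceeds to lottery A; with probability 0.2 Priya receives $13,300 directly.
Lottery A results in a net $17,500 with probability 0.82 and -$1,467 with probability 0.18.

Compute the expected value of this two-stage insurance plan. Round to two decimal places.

$13,928.75

EV(A) = 0.82 × 17500 + 0.18 × (-1467) = 14350 − 264.06 = 14085.94
Branch B: 13300 (certain)
Overall = 0.8 × 14085.94 + 0.2 × 13300 = 11268.752 + 2660 = 13928.752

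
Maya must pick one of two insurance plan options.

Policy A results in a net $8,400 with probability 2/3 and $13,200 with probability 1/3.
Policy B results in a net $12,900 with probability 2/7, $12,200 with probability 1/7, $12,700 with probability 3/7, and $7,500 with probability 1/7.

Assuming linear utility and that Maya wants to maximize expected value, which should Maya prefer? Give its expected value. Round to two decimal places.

Policy B ($11,942.86)

Policy A = 2/3 × 8400 + 1/3 × 13200 = 5600 + 4400 = 10000
Policy B = 2/7 × 12900 + 1/7 × 12200 + 3/7 × 12700 + 1/7 × 7500 = 3685.7143 + 1742.8571 + 5442.8571 + 1071.4286 = 11942.8571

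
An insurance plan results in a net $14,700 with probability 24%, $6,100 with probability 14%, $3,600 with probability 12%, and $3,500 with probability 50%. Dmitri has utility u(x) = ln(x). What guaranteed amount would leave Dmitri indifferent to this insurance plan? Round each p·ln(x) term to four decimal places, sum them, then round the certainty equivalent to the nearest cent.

$5,356.15

E[u] = 0.24·ln(14700) + 0.14·ln(6100) + 0.12·ln(3600) + 0.5·ln(3500) = 2.3029 + 1.2202 + 0.9826 + 4.0803 = 8.5860
CE = e^8.5860 ≈ 5356.15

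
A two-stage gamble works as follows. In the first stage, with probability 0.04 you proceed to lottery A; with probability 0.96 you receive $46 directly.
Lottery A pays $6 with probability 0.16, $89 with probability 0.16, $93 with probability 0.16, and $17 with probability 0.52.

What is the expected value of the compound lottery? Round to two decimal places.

$45.72

EV(A) = 0.16 × 6 + 0.16 × 89 + 0.16 × 93 + 0.52 × 17 = 0.96 + 14.24 + 14.88 + 8.84 = 38.92
Branch B: 46 (certain)
Overall = 0.04 × 38.92 + 0.96 × 46 = 1.5568 + 44.16 = 45.7168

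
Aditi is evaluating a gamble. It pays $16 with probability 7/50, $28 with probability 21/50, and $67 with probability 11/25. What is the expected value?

$43.48

EV = 7/50 × 16 + 21/50 × 28 + 11/25 × 67 = 2.24 + 11.76 + 29.48 = 43.48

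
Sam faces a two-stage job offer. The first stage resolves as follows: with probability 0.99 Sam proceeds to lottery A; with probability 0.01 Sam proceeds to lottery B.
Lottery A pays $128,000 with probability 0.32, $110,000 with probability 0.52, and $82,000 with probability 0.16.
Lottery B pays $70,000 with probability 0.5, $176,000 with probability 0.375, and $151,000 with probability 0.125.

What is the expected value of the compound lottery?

EV(A) = 0.32 × 128000 + 0.52 × 110000 + 0.16 × 82000 = 40960 + 57200 + 13120 = 111280
EV(B) = 0.5 × 70000 + 0.375 × 176000 + 0.125 × 151000 = 35000 + 66000 + 18875 = 119875
Overall = 0.99 × 111280 + 0.01 × 119875 = 110167.2 + 1198.75 = 111365.95

$111,365.95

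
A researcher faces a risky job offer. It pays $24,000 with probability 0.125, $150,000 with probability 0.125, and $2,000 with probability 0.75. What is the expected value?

$23,250

EV = 0.125 × 24000 + 0.125 × 150000 + 0.75 × 2000 = 3000 + 18750 + 1500 = 23250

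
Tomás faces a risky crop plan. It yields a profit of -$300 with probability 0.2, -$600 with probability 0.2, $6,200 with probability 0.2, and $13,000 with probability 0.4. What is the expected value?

$6,260

EV = 0.2 × (-300) + 0.2 × (-600) + 0.2 × 6200 + 0.4 × 13000 = -60 − 120 + 1240 + 5200 = 6260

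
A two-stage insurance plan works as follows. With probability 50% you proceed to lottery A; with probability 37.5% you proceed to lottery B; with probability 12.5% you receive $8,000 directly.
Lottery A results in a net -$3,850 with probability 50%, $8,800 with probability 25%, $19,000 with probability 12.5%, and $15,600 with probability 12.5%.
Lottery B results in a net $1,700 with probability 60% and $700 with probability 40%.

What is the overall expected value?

$3,787.50

EV(A) = 0.5 × (-3850) + 0.25 × 8800 + 0.125 × 19000 + 0.125 × 15600 = -1925 + 2200 + 2375 + 1950 = 4600
EV(B) = 0.6 × 1700 + 0.4 × 700 = 1020 + 280 = 1300
Branch C: 8000 (certain)
Overall = 0.5 × 4600 + 0.375 × 1300 + 0.125 × 8000 = 2300 + 487.5 + 1000 = 3787.5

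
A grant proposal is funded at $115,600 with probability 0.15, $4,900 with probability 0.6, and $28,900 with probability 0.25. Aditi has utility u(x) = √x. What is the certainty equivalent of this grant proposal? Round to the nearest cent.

$18,360.25

E[u] = 0.15·√115600 + 0.6·√4900 + 0.25·√28900 = 0.15·340 + 0.6·70 + 0.25·170 = 135.5
CE = (135.5)² = 18360.25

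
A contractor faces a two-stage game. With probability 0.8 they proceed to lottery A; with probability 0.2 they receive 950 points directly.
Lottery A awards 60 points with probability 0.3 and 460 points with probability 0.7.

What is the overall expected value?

EV(A) = 0.3 × 60 + 0.7 × 460 = 18 + 322 = 340
Branch B: 950 (certain)
Overall = 0.8 × 340 + 0.2 × 950 = 272 + 190 = 462

462 points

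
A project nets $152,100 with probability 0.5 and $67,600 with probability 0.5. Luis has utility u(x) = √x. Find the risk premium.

E[u] = 0.5·√152100 + 0.5·√67600 = 0.5·390 + 0.5·260 = 325
CE = (325)² = 105625
Risk premium = EV − CE = 109850 − 105625 = 4225

$4,225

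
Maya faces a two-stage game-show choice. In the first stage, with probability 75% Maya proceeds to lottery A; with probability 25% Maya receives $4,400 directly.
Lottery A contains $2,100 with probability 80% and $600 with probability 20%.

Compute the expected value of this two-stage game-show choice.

EV(A) = 0.8 × 2100 + 0.2 × 600 = 1680 + 120 = 1800
Branch B: 4400 (certain)
Overall = 0.75 × 1800 + 0.25 × 4400 = 1350 + 1100 = 2450

$2,450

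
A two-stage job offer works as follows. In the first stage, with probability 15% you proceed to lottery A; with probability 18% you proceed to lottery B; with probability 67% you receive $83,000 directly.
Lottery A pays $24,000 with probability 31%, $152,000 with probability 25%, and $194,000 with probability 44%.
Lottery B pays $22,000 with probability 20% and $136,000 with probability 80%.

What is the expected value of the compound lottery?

$95,606

EV(A) = 0.31 × 24000 + 0.25 × 152000 + 0.44 × 194000 = 7440 + 38000 + 85360 = 130800
EV(B) = 0.2 × 22000 + 0.8 × 136000 = 4400 + 108800 = 113200
Branch C: 83000 (certain)
Overall = 0.15 × 130800 + 0.18 × 113200 + 0.67 × 83000 = 19620 + 20376 + 55610 = 95606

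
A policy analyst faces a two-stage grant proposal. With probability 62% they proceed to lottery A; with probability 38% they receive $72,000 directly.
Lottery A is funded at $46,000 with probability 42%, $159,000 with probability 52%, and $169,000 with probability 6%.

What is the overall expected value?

$96,886.80

EV(A) = 0.42 × 46000 + 0.52 × 159000 + 0.06 × 169000 = 19320 + 82680 + 10140 = 112140
Branch B: 72000 (certain)
Overall = 0.62 × 112140 + 0.38 × 72000 = 69526.8 + 27360 = 96886.8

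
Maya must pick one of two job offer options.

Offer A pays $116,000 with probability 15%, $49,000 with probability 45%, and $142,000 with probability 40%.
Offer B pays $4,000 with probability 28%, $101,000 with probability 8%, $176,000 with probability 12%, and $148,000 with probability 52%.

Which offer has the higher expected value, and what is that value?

Offer B ($107,280)

Offer A = 0.15 × 116000 + 0.45 × 49000 + 0.4 × 142000 = 17400 + 22050 + 56800 = 96250
Offer B = 0.28 × 4000 + 0.08 × 101000 + 0.12 × 176000 + 0.52 × 148000 = 1120 + 8080 + 21120 + 76960 = 107280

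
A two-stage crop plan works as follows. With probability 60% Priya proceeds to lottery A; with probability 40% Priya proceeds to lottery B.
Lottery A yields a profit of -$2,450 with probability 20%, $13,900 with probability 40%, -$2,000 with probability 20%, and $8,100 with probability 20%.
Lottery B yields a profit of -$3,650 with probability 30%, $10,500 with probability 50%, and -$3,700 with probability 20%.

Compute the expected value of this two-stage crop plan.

EV(A) = 0.2 × (-2450) + 0.4 × 13900 + 0.2 × (-2000) + 0.2 × 8100 = -490 + 5560 − 400 + 1620 = 6290
EV(B) = 0.3 × (-3650) + 0.5 × 10500 + 0.2 × (-3700) = -1095 + 5250 − 740 = 3415
Overall = 0.6 × 6290 + 0.4 × 3415 = 3774 + 1366 = 5140

$5,140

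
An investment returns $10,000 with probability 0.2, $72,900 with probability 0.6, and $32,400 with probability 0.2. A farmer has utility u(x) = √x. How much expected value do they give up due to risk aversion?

E[u] = 0.2·√10000 + 0.6·√72900 + 0.2·√32400 = 0.2·100 + 0.6·270 + 0.2·180 = 218
CE = (218)² = 47524
Risk premium = EV − CE = 52220 − 47524 = 4696

$4,696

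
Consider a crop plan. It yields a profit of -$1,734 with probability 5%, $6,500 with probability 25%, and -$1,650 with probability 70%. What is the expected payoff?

EV = 0.05 × (-1734) + 0.25 × 6500 + 0.7 × (-1650) = -86.7 + 1625 − 1155 = 383.3

$383.30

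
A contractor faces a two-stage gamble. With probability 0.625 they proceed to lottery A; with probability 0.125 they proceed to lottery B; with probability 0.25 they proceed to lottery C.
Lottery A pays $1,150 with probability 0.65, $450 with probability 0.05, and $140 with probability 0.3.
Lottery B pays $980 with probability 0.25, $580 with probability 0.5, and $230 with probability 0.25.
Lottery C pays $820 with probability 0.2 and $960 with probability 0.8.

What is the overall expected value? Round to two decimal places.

$814.56

EV(A) = 0.65 × 1150 + 0.05 × 450 + 0.3 × 140 = 747.5 + 22.5 + 42 = 812
EV(B) = 0.25 × 980 + 0.5 × 580 + 0.25 × 230 = 245 + 290 + 57.5 = 592.5
EV(C) = 0.2 × 820 + 0.8 × 960 = 164 + 768 = 932
Overall = 0.625 × 812 + 0.125 × 592.5 + 0.25 × 932 = 507.5 + 74.0625 + 233 = 814.5625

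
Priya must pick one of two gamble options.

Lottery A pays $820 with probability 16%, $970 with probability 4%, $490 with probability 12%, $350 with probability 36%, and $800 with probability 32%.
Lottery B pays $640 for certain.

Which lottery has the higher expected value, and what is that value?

Lottery B ($640)

Lottery A = 0.16 × 820 + 0.04 × 970 + 0.12 × 490 + 0.36 × 350 + 0.32 × 800 = 131.2 + 38.8 + 58.8 + 126 + 256 = 610.8
Lottery B: 640 (certain)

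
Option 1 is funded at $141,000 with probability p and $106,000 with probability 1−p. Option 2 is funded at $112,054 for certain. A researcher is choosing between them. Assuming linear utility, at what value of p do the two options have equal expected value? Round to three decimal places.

p·141000 + (1−p)·106000 = 112054
35000p + 106000 = 112054
p = (112054 − 106000) / 35000

p = 0.173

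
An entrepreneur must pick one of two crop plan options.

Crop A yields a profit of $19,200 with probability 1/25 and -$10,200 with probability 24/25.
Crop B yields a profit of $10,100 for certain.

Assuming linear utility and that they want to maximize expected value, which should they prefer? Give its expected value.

Crop A = 1/25 × 19200 + 24/25 × (-10200) = 768 − 9792 = -9024
Crop B: 10100 (certain)

Crop B ($10,100)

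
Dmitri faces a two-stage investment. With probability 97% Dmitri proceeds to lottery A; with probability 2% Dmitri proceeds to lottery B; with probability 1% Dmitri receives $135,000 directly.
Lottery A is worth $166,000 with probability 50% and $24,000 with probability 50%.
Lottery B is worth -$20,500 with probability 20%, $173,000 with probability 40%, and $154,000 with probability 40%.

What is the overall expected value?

$96,034

EV(A) = 0.5 × 166000 + 0.5 × 24000 = 83000 + 12000 = 95000
EV(B) = 0.2 × (-20500) + 0.4 × 173000 + 0.4 × 154000 = -4100 + 69200 + 61600 = 126700
Branch C: 135000 (certain)
Overall = 0.97 × 95000 + 0.02 × 126700 + 0.01 × 135000 = 92150 + 2534 + 1350 = 96034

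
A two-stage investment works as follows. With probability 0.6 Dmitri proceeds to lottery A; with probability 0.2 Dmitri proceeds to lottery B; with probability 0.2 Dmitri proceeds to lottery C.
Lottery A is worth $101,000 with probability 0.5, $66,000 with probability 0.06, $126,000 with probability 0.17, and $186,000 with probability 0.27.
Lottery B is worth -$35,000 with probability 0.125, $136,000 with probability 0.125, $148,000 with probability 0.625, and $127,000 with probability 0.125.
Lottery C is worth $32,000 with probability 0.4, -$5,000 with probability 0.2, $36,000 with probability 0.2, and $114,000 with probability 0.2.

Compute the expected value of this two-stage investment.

EV(A) = 0.5 × 101000 + 0.06 × 66000 + 0.17 × 126000 + 0.27 × 186000 = 50500 + 3960 + 21420 + 50220 = 126100
EV(B) = 0.125 × (-35000) + 0.125 × 136000 + 0.625 × 148000 + 0.125 × 127000 = -4375 + 17000 + 92500 + 15875 = 121000
EV(C) = 0.4 × 32000 + 0.2 × (-5000) + 0.2 × 36000 + 0.2 × 114000 = 12800 − 1000 + 7200 + 22800 = 41800
Overall = 0.6 × 126100 + 0.2 × 121000 + 0.2 × 41800 = 75660 + 24200 + 8360 = 108220

$108,220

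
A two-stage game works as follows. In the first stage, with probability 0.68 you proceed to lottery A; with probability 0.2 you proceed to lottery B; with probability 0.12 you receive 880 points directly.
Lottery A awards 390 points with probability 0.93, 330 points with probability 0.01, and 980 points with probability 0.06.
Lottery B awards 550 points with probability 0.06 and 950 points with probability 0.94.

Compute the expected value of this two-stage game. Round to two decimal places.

579.66 points

EV(A) = 0.93 × 390 + 0.01 × 330 + 0.06 × 980 = 362.7 + 3.3 + 58.8 = 424.8
EV(B) = 0.06 × 550 + 0.94 × 950 = 33 + 893 = 926
Branch C: 880 (certain)
Overall = 0.68 × 424.8 + 0.2 × 926 + 0.12 × 880 = 288.864 + 185.2 + 105.6 = 579.664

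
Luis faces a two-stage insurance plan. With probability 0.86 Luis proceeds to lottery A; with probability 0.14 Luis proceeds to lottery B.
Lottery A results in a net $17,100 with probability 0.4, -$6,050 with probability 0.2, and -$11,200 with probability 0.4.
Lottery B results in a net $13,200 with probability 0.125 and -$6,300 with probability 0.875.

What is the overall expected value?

EV(A) = 0.4 × 17100 + 0.2 × (-6050) + 0.4 × (-11200) = 6840 − 1210 − 4480 = 1150
EV(B) = 0.125 × 13200 + 0.875 × (-6300) = 1650 − 5512.5 = -3862.5
Overall = 0.86 × 1150 + 0.14 × (-3862.5) = 989 − 540.75 = 448.25

$448.25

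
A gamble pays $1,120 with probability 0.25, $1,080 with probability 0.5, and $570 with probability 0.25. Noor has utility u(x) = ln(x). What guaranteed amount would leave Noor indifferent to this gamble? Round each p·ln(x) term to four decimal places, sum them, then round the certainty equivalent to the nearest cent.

E[u] = 0.25·ln(1120) + 0.5·ln(1080) + 0.25·ln(570) = 1.7553 + 3.4924 + 1.5864 = 6.8341
CE = e^6.8341 ≈ 928.99

$928.99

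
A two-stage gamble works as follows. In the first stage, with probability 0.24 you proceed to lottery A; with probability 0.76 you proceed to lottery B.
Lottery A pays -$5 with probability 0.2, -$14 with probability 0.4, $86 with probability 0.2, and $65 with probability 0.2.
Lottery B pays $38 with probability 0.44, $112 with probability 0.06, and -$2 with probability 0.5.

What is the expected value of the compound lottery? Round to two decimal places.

EV(A) = 0.2 × (-5) + 0.4 × (-14) + 0.2 × 86 + 0.2 × 65 = -1 − 5.6 + 17.2 + 13 = 23.6
EV(B) = 0.44 × 38 + 0.06 × 112 + 0.5 × (-2) = 16.72 + 6.72 − 1 = 22.44
Overall = 0.24 × 23.6 + 0.76 × 22.44 = 5.664 + 17.0544 = 22.7184

$22.72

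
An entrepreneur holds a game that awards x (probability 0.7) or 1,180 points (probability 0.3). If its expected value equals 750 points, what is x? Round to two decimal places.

0.7·x + 0.3·1180 = 750
0.7·x = 750 − 354 = 396
x = 396 / 0.7 = 565.7143

x = 565.71 points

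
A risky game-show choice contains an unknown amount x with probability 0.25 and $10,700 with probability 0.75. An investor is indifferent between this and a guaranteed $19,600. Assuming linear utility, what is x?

x = $46,300

0.25·x + 0.75·10700 = 19600
0.25·x = 19600 − 8025 = 11575
x = 11575 / 0.25 = 46300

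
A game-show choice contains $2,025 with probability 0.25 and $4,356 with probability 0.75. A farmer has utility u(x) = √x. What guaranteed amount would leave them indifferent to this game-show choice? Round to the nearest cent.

E[u] = 0.25·√2025 + 0.75·√4356 = 0.25·45 + 0.75·66 = 60.75
CE = (60.75)² = 3690.5625

$3,690.56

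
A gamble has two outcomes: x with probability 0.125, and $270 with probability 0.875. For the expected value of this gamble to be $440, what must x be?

x = $1,630

0.125·x + 0.875·270 = 440
0.125·x = 440 − 236.25 = 203.75
x = 203.75 / 0.125 = 1630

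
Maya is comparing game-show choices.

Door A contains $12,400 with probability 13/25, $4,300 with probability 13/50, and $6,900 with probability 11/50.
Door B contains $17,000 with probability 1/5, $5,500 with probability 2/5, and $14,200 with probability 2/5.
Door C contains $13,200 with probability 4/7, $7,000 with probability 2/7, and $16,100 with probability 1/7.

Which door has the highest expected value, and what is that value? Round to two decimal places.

Door C ($11,842.86)

Door A = 13/25 × 12400 + 13/50 × 4300 + 11/50 × 6900 = 6448 + 1118 + 1518 = 9084
Door B = 1/5 × 17000 + 2/5 × 5500 + 2/5 × 14200 = 3400 + 2200 + 5680 = 11280
Door C = 4/7 × 13200 + 2/7 × 7000 + 1/7 × 16100 = 7542.8571 + 2000 + 2300 = 11842.8571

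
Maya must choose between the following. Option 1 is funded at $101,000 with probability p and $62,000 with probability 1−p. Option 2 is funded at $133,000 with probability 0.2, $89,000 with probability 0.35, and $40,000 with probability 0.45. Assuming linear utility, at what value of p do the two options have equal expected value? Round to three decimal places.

EV(Option 2) = 0.2 × 133000 + 0.35 × 89000 + 0.45 × 40000 = 26600 + 31150 + 18000 = 75750
p·101000 + (1−p)·62000 = 75750
39000p + 62000 = 75750
p = (75750 − 62000) / 39000

p = 0.353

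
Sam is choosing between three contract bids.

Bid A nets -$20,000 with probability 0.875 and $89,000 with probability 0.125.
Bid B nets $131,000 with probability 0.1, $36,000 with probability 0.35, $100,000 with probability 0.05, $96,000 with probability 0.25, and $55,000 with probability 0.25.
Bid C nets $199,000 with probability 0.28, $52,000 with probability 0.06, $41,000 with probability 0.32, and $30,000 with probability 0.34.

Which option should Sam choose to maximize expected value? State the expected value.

Bid A = 0.875 × (-20000) + 0.125 × 89000 = -17500 + 11125 = -6375
Bid B = 0.1 × 131000 + 0.35 × 36000 + 0.05 × 100000 + 0.25 × 96000 + 0.25 × 55000 = 13100 + 12600 + 5000 + 24000 + 13750 = 68450
Bid C = 0.28 × 199000 + 0.06 × 52000 + 0.32 × 41000 + 0.34 × 30000 = 55720 + 3120 + 13120 + 10200 = 82160

Bid C ($82,160)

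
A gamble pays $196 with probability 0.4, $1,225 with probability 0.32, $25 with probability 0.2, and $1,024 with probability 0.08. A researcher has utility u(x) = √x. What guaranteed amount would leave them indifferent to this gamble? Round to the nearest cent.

$414.53

E[u] = 0.4·√196 + 0.32·√1225 + 0.2·√25 + 0.08·√1024 = 0.4·14 + 0.32·35 + 0.2·5 + 0.08·32 = 20.36
CE = (20.36)² = 414.5296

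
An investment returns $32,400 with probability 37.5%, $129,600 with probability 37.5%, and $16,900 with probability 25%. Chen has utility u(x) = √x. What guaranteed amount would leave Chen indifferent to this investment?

$55,225

E[u] = 0.375·√32400 + 0.375·√129600 + 0.25·√16900 = 0.375·180 + 0.375·360 + 0.25·130 = 235
CE = (235)² = 55225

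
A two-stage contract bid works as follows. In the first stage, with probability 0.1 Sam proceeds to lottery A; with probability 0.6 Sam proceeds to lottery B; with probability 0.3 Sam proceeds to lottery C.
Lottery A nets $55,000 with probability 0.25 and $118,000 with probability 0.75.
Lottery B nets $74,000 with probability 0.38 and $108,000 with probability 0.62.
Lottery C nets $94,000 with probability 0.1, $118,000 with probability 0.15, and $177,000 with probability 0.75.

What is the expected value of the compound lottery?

EV(A) = 0.25 × 55000 + 0.75 × 118000 = 13750 + 88500 = 102250
EV(B) = 0.38 × 74000 + 0.62 × 108000 = 28120 + 66960 = 95080
EV(C) = 0.1 × 94000 + 0.15 × 118000 + 0.75 × 177000 = 9400 + 17700 + 132750 = 159850
Overall = 0.1 × 102250 + 0.6 × 95080 + 0.3 × 159850 = 10225 + 57048 + 47955 = 115228

$115,228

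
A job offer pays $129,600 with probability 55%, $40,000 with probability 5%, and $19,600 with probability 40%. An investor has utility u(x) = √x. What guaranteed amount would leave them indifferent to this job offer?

$69,696

E[u] = 0.55·√129600 + 0.05·√40000 + 0.4·√19600 = 0.55·360 + 0.05·200 + 0.4·140 = 264
CE = (264)² = 69696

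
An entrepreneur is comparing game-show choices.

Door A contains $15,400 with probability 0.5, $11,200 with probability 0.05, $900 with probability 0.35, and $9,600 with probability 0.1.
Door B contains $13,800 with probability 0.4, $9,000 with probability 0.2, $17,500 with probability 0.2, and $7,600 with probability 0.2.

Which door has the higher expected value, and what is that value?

Door A = 0.5 × 15400 + 0.05 × 11200 + 0.35 × 900 + 0.1 × 9600 = 7700 + 560 + 315 + 960 = 9535
Door B = 0.4 × 13800 + 0.2 × 9000 + 0.2 × 17500 + 0.2 × 7600 = 5520 + 1800 + 3500 + 1520 = 12340

Door B ($12,340)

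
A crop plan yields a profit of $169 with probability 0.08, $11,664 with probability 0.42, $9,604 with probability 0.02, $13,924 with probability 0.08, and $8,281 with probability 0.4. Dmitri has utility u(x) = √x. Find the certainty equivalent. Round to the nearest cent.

E[u] = 0.08·√169 + 0.42·√11664 + 0.02·√9604 + 0.08·√13924 + 0.4·√8281 = 0.08·13 + 0.42·108 + 0.02·98 + 0.08·118 + 0.4·91 = 94.2
CE = (94.2)² = 8873.64

$8,873.64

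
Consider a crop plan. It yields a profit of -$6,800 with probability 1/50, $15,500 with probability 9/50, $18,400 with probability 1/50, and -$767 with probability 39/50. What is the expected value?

$2,423.74

EV = 1/50 × (-6800) + 9/50 × 15500 + 1/50 × 18400 + 39/50 × (-767) = -136 + 2790 + 368 − 598.26 = 2423.74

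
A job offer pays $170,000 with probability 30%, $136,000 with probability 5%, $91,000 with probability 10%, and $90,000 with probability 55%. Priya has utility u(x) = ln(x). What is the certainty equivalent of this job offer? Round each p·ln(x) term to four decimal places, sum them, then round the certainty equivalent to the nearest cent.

$111,323.98

E[u] = 0.3·ln(170000) + 0.05·ln(136000) + 0.1·ln(91000) + 0.55·ln(90000) = 3.6131 + 0.5910 + 1.1419 + 6.2742 = 11.6202
CE = e^11.6202 ≈ 111323.98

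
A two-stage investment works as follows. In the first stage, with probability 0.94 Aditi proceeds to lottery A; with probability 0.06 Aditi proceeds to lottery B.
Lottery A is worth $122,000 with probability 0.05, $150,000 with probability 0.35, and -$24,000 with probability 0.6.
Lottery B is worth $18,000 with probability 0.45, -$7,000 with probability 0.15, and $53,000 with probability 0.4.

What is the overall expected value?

EV(A) = 0.05 × 122000 + 0.35 × 150000 + 0.6 × (-24000) = 6100 + 52500 − 14400 = 44200
EV(B) = 0.45 × 18000 + 0.15 × (-7000) + 0.4 × 53000 = 8100 − 1050 + 21200 = 28250
Overall = 0.94 × 44200 + 0.06 × 28250 = 41548 + 1695 = 43243

$43,243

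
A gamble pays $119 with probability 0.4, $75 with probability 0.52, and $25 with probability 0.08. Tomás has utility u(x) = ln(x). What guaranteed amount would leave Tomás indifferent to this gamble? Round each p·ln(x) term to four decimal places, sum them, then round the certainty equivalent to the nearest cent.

E[u] = 0.4·ln(119) + 0.52·ln(75) + 0.08·ln(25) = 1.9116 + 2.2451 + 0.2575 = 4.4142
CE = e^4.4142 ≈ 82.62

$82.62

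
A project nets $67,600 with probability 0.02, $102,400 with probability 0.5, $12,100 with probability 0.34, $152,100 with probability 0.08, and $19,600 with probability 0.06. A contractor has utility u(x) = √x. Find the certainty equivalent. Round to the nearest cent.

$58,660.84

E[u] = 0.02·√67600 + 0.5·√102400 + 0.34·√12100 + 0.08·√152100 + 0.06·√19600 = 0.02·260 + 0.5·320 + 0.34·110 + 0.08·390 + 0.06·140 = 242.2
CE = (242.2)² = 58660.84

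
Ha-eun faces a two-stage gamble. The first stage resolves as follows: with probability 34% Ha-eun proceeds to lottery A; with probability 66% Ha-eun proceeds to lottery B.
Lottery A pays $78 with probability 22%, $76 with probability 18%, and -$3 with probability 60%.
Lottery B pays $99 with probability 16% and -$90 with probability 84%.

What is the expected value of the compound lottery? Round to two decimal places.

-$29.57

EV(A) = 0.22 × 78 + 0.18 × 76 + 0.6 × (-3) = 17.16 + 13.68 − 1.8 = 29.04
EV(B) = 0.16 × 99 + 0.84 × (-90) = 15.84 − 75.6 = -59.76
Overall = 0.34 × 29.04 + 0.66 × (-59.76) = 9.8736 − 39.4416 = -29.568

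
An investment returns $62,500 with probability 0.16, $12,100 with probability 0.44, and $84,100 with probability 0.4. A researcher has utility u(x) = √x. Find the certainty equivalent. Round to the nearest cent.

E[u] = 0.16·√62500 + 0.44·√12100 + 0.4·√84100 = 0.16·250 + 0.44·110 + 0.4·290 = 204.4
CE = (204.4)² = 41779.36

$41,779.36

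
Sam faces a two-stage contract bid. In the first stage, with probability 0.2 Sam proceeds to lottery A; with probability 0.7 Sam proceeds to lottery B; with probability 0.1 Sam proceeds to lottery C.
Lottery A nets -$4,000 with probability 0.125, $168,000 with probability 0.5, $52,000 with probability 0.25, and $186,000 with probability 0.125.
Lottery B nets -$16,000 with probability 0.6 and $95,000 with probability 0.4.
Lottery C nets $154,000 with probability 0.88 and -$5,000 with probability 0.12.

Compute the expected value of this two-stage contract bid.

EV(A) = 0.125 × (-4000) + 0.5 × 168000 + 0.25 × 52000 + 0.125 × 186000 = -500 + 84000 + 13000 + 23250 = 119750
EV(B) = 0.6 × (-16000) + 0.4 × 95000 = -9600 + 38000 = 28400
EV(C) = 0.88 × 154000 + 0.12 × (-5000) = 135520 − 600 = 134920
Overall = 0.2 × 119750 + 0.7 × 28400 + 0.1 × 134920 = 23950 + 19880 + 13492 = 57322

$57,322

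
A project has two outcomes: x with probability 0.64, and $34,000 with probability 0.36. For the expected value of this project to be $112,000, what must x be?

0.64·x + 0.36·34000 = 112000
0.64·x = 112000 − 12240 = 99760
x = 99760 / 0.64 = 155875

x = $155,875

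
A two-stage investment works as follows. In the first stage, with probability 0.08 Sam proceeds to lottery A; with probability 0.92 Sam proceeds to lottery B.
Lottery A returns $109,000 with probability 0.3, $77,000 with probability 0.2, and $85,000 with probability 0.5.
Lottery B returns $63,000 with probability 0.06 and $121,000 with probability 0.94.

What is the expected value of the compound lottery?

EV(A) = 0.3 × 109000 + 0.2 × 77000 + 0.5 × 85000 = 32700 + 15400 + 42500 = 90600
EV(B) = 0.06 × 63000 + 0.94 × 121000 = 3780 + 113740 = 117520
Overall = 0.08 × 90600 + 0.92 × 117520 = 7248 + 108118.4 = 115366.4

$115,366.40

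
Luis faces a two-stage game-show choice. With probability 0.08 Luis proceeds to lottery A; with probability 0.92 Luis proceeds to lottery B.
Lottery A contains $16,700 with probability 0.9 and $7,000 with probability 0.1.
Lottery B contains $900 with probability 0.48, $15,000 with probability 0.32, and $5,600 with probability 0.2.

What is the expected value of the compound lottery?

$7,102.24

EV(A) = 0.9 × 16700 + 0.1 × 7000 = 15030 + 700 = 15730
EV(B) = 0.48 × 900 + 0.32 × 15000 + 0.2 × 5600 = 432 + 4800 + 1120 = 6352
Overall = 0.08 × 15730 + 0.92 × 6352 = 1258.4 + 5843.84 = 7102.24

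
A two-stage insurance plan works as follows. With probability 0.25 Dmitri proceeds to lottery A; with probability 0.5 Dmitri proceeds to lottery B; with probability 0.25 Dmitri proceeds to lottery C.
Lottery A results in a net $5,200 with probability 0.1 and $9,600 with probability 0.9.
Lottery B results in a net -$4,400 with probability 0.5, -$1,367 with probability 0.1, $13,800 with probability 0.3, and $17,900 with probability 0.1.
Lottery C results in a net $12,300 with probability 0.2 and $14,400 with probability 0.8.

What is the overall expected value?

$7,581.65

EV(A) = 0.1 × 5200 + 0.9 × 9600 = 520 + 8640 = 9160
EV(B) = 0.5 × (-4400) + 0.1 × (-1367) + 0.3 × 13800 + 0.1 × 17900 = -2200 − 136.7 + 4140 + 1790 = 3593.3
EV(C) = 0.2 × 12300 + 0.8 × 14400 = 2460 + 11520 = 13980
Overall = 0.25 × 9160 + 0.5 × 3593.3 + 0.25 × 13980 = 2290 + 1796.65 + 3495 = 7581.65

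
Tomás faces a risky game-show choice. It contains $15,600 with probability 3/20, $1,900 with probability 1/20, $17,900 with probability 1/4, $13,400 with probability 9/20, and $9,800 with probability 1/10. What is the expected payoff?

$13,920

EV = 3/20 × 15600 + 1/20 × 1900 + 1/4 × 17900 + 9/20 × 13400 + 1/10 × 9800 = 2340 + 95 + 4475 + 6030 + 980 = 13920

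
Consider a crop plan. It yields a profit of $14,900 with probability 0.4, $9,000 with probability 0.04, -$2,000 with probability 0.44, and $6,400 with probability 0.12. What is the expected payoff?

$6,208

EV = 0.4 × 14900 + 0.04 × 9000 + 0.44 × (-2000) + 0.12 × 6400 = 5960 + 360 − 880 + 768 = 6208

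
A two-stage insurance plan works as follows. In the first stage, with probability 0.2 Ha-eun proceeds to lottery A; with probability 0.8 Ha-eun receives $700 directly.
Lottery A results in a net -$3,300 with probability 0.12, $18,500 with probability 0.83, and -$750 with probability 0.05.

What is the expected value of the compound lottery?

EV(A) = 0.12 × (-3300) + 0.83 × 18500 + 0.05 × (-750) = -396 + 15355 − 37.5 = 14921.5
Branch B: 700 (certain)
Overall = 0.2 × 14921.5 + 0.8 × 700 = 2984.3 + 560 = 3544.3

$3,544.30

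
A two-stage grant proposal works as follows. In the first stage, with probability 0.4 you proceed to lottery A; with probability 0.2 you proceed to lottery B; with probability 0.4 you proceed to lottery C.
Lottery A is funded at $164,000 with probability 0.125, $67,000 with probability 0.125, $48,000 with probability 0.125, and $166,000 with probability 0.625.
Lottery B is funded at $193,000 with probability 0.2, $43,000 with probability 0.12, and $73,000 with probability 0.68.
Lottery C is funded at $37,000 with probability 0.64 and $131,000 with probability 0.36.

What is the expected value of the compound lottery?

$102,466

EV(A) = 0.125 × 164000 + 0.125 × 67000 + 0.125 × 48000 + 0.625 × 166000 = 20500 + 8375 + 6000 + 103750 = 138625
EV(B) = 0.2 × 193000 + 0.12 × 43000 + 0.68 × 73000 = 38600 + 5160 + 49640 = 93400
EV(C) = 0.64 × 37000 + 0.36 × 131000 = 23680 + 47160 = 70840
Overall = 0.4 × 138625 + 0.2 × 93400 + 0.4 × 70840 = 55450 + 18680 + 28336 = 102466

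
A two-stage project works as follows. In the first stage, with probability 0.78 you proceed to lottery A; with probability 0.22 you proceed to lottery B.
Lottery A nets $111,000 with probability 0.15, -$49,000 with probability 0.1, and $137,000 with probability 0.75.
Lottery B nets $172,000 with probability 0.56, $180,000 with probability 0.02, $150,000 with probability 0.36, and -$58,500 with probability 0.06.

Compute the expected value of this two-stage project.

EV(A) = 0.15 × 111000 + 0.1 × (-49000) + 0.75 × 137000 = 16650 − 4900 + 102750 = 114500
EV(B) = 0.56 × 172000 + 0.02 × 180000 + 0.36 × 150000 + 0.06 × (-58500) = 96320 + 3600 + 54000 − 3510 = 150410
Overall = 0.78 × 114500 + 0.22 × 150410 = 89310 + 33090.2 = 122400.2

$122,400.20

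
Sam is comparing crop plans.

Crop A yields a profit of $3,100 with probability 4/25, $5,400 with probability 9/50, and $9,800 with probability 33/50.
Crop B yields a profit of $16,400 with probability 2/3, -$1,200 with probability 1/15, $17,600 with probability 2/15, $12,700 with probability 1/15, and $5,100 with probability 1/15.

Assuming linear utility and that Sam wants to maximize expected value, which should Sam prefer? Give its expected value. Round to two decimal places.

Crop B ($14,386.67)

Crop A = 4/25 × 3100 + 9/50 × 5400 + 33/50 × 9800 = 496 + 972 + 6468 = 7936
Crop B = 2/3 × 16400 + 1/15 × (-1200) + 2/15 × 17600 + 1/15 × 12700 + 1/15 × 5100 = 10933.3333 − 80 + 2346.6667 + 846.6667 + 340 = 14386.6667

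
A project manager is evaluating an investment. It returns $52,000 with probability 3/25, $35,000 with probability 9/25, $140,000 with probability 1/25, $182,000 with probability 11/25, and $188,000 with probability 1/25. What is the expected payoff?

EV = 3/25 × 52000 + 9/25 × 35000 + 1/25 × 140000 + 11/25 × 182000 + 1/25 × 188000 = 6240 + 12600 + 5600 + 80080 + 7520 = 112040

$112,040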